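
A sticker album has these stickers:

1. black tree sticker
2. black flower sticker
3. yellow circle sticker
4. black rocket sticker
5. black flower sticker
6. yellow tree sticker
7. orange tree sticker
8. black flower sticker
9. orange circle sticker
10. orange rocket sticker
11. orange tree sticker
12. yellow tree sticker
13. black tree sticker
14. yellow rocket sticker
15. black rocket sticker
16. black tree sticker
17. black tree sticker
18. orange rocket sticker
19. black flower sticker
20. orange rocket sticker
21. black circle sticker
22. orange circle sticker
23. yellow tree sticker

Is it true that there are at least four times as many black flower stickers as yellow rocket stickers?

There are 4 black flower stickers.
There is 1 yellow rocket sticker.
The claim requires 4 ≥ 4 × 1 = 4, which holds.

True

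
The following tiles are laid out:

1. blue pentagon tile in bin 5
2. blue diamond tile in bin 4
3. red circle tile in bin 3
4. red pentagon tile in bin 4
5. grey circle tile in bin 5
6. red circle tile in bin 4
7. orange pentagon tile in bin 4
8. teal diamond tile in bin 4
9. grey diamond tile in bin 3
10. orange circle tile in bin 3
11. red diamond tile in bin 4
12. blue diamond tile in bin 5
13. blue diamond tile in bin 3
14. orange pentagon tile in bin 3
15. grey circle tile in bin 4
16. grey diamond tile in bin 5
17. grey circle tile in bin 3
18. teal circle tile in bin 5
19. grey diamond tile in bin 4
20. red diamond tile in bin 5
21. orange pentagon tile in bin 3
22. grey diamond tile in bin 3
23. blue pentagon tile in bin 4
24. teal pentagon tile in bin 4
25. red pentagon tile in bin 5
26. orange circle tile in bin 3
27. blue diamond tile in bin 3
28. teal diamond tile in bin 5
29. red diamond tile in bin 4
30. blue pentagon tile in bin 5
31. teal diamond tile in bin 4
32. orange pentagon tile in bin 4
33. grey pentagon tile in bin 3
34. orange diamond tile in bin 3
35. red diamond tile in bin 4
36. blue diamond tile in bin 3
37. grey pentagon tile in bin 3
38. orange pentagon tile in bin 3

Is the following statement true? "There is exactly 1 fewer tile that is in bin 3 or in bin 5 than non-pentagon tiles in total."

True

tiles in bin 3 or in bin 5: 24.
non-pentagon tiles: 25.
The claim requires 25 − 24 (= 1) to equal 1, which holds.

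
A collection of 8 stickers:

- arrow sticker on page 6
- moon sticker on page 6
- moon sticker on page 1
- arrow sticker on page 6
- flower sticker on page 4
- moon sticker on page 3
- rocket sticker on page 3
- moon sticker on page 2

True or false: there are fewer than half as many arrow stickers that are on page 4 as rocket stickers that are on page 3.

True

There are 0 arrow stickers on page 4.
There is 1 rocket sticker on page 3.
The claim requires 2 × 0 = 0 < 1, which holds.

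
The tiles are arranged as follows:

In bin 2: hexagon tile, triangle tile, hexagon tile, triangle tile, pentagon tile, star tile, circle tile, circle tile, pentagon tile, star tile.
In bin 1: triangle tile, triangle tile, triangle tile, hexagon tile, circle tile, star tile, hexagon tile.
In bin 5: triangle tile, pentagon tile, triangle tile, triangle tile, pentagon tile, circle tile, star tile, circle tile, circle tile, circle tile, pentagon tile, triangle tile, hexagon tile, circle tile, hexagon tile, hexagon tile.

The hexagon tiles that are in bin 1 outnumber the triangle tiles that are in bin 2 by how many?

0

hexagon tiles in bin 1: 2.
triangle tiles in bin 2: 2.
2 − 2 = 0.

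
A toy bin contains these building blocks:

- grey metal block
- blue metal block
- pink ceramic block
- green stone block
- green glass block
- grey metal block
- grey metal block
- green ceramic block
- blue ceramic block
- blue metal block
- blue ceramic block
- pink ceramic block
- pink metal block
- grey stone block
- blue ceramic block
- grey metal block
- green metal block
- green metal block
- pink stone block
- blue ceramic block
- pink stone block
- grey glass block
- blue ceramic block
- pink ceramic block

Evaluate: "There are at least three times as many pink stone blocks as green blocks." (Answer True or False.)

False

pink stone blocks: 2.
green blocks: 5.
The claim requires 2 ≥ 3 × 5 = 15, which does not hold.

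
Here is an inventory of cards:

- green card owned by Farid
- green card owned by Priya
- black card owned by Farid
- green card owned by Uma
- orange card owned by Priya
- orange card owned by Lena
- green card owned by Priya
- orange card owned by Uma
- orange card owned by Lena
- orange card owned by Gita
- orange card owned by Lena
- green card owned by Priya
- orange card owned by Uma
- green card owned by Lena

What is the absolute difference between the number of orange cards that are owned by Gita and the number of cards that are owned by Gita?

orange cards owned by Gita: 1. cards owned by Gita: 1.
|1 − 1| = 1 − 1 = 0.

0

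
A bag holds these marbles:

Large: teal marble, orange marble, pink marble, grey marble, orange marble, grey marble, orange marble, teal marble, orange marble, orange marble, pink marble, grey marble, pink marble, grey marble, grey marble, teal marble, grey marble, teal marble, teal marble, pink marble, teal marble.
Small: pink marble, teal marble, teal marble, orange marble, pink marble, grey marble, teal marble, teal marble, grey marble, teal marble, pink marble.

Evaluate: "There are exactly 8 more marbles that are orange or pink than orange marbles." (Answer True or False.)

There are 13 marbles that are orange or pink.
There are 6 orange marbles.
The claim requires 13 − 6 (= 7) to equal 8, which does not hold.

False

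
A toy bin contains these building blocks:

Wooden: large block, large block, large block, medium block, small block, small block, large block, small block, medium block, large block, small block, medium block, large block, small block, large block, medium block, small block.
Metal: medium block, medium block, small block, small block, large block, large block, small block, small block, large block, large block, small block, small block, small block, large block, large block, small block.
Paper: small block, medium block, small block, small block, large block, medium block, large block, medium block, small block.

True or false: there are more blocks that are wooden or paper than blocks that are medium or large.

True

|blocks that are wooden or paper| = 26.
|blocks that are medium or large| = 24.
The claim requires 26 > 24, which holds.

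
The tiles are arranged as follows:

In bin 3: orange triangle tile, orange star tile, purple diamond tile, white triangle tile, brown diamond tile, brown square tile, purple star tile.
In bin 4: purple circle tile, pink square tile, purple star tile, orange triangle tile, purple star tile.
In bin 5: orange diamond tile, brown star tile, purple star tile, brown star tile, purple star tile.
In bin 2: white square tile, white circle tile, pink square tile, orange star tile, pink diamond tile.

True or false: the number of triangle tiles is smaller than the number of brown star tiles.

triangle tiles: 3.
brown star tiles: 2.
The claim requires 3 < 2, which does not hold.

False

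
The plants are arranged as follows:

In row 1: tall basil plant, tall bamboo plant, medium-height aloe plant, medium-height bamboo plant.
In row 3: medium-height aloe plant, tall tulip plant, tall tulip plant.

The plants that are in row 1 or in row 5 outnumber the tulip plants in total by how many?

plants in row 1 or in row 5: 4.
tulip plants: 2.
4 − 2 = 2.

2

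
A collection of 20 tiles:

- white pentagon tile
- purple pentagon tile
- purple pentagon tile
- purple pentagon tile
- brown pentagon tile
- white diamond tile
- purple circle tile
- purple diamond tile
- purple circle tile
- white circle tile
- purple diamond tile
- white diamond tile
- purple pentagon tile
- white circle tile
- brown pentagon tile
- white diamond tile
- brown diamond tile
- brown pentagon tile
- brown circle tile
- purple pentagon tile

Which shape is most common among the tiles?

Counts by shape: pentagon 9, diamond 6, circle 5.
The maximum is 9, held uniquely by pentagon.

pentagon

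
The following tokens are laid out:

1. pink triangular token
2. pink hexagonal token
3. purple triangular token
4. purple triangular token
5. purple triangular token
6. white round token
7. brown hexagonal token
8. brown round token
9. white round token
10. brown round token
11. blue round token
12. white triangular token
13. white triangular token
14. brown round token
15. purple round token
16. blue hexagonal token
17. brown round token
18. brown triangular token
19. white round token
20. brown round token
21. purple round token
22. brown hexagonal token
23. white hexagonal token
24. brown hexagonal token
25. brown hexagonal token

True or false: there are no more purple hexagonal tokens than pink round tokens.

|purple hexagonal tokens| = 0.
|pink round tokens| = 0.
The claim requires 0 ≤ 0, which holds.

True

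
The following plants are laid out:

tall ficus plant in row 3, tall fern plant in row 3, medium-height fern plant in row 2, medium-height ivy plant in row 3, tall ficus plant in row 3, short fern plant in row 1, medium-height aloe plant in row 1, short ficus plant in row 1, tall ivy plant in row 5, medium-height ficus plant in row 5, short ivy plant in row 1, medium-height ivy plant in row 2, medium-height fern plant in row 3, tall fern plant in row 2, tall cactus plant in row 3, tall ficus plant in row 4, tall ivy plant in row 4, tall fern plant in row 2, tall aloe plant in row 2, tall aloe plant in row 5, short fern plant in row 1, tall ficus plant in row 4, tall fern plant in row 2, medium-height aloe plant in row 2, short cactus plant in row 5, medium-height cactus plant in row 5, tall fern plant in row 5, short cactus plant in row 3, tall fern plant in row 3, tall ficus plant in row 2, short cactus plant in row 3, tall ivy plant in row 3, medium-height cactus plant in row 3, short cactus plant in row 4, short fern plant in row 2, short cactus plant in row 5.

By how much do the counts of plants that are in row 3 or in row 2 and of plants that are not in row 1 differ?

plants in row 3 or in row 2: 20. plants that are not in row 1: 31.
|20 − 31| = 31 − 20 = 11.

11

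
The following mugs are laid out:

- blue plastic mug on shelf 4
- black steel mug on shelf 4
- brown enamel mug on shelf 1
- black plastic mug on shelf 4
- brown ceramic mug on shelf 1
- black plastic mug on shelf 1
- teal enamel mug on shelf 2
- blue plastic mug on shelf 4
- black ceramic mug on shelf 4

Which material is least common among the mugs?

steel

Counts by material: plastic 4, enamel 2, ceramic 2, steel 1.
The minimum is 1, held uniquely by steel.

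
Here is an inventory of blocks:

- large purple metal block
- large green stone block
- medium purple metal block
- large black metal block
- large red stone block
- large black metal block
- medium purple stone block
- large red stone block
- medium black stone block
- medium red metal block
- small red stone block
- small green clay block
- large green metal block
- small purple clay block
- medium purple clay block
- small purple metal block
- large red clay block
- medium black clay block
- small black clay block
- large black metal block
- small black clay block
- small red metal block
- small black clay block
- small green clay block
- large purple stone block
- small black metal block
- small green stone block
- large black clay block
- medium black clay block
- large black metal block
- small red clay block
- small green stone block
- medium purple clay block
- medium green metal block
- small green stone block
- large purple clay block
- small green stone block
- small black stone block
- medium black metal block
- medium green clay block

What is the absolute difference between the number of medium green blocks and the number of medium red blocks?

medium green blocks: 2. medium red blocks: 1.
|2 − 1| = 2 − 1 = 1.

1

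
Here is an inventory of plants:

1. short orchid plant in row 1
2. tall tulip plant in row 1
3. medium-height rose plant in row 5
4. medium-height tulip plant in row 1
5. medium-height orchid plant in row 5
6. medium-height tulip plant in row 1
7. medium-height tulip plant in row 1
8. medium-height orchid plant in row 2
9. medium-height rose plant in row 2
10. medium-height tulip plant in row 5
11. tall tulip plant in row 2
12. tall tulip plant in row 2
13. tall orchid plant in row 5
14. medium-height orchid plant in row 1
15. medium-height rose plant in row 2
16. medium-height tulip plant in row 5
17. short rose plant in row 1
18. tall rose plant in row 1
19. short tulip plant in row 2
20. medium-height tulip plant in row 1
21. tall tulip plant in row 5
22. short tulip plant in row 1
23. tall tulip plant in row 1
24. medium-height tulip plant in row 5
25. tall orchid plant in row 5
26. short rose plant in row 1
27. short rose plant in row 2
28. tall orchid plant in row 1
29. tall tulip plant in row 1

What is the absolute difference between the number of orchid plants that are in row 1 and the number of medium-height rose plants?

0

orchid plants in row 1: 3. medium-height rose plants: 3.
|3 − 3| = 3 − 3 = 0.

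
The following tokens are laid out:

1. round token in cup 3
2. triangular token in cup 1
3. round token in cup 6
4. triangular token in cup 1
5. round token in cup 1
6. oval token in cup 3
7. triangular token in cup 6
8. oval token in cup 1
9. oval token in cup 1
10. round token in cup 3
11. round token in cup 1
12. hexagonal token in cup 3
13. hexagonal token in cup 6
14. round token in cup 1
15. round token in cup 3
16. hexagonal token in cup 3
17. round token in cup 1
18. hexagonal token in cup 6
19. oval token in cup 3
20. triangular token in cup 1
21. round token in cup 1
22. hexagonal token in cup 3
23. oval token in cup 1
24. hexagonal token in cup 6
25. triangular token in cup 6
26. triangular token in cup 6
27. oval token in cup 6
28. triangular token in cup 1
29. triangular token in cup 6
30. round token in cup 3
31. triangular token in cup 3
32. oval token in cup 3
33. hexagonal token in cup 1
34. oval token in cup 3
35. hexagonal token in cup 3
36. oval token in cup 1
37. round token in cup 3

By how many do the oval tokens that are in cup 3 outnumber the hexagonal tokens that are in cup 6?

1

oval tokens in cup 3: 4.
hexagonal tokens in cup 6: 3.
4 − 3 = 1.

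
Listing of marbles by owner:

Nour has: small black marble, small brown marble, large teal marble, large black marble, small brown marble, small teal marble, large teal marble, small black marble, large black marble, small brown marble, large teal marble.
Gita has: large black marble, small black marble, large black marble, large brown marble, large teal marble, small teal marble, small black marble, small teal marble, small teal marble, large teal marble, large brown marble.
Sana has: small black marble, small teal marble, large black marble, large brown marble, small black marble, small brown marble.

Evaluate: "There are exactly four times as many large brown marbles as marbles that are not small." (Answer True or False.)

There are 3 large brown marbles.
There are 13 marbles that are not small.
The claim requires 3 = 4 × 13 = 52, which does not hold.

False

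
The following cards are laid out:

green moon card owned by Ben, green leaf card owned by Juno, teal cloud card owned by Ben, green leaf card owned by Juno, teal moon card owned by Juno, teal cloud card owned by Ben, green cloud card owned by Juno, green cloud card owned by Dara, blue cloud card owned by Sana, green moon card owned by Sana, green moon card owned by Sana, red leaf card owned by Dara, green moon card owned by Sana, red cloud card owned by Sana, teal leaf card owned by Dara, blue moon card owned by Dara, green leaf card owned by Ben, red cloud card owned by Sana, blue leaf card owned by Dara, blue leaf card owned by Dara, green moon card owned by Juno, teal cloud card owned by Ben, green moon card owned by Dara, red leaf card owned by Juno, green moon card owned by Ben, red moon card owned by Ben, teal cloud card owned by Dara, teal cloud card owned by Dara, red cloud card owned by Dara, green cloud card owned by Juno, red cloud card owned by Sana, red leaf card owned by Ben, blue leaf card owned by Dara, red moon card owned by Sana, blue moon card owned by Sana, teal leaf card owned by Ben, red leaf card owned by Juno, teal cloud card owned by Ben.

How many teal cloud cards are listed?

6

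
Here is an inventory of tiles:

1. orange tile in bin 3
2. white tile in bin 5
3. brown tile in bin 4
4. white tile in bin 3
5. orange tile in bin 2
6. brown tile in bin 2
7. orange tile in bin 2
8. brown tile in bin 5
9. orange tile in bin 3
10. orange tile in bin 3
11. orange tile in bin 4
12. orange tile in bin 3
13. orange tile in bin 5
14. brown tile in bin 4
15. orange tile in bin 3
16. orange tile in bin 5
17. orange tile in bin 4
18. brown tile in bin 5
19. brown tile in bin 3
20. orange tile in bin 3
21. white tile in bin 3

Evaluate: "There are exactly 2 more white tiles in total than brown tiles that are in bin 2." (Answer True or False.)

There are 3 white tiles.
There is 1 brown tile in bin 2.
The claim requires 3 − 1 (= 2) to equal 2, which holds.

True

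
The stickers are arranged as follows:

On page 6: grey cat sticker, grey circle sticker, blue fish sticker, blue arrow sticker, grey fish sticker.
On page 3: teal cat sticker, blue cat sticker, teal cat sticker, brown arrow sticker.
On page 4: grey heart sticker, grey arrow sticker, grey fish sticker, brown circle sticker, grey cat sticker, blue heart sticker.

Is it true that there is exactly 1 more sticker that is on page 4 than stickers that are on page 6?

|stickers on page 4| = 6.
|stickers on page 6| = 5.
The claim requires 6 − 5 (= 1) to equal 1, which holds.

True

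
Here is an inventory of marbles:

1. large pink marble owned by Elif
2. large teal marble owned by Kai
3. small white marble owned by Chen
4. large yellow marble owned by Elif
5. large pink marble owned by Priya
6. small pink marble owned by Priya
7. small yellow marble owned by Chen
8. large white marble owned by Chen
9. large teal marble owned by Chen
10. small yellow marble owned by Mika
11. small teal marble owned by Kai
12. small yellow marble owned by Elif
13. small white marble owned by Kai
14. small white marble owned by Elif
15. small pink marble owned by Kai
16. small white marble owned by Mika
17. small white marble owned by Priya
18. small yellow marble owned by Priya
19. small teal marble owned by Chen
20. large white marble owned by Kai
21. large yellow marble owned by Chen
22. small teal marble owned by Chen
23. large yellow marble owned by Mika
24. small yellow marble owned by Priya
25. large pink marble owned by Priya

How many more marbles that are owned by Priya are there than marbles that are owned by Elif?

marbles owned by Priya: 6.
marbles owned by Elif: 4.
6 − 4 = 2.

2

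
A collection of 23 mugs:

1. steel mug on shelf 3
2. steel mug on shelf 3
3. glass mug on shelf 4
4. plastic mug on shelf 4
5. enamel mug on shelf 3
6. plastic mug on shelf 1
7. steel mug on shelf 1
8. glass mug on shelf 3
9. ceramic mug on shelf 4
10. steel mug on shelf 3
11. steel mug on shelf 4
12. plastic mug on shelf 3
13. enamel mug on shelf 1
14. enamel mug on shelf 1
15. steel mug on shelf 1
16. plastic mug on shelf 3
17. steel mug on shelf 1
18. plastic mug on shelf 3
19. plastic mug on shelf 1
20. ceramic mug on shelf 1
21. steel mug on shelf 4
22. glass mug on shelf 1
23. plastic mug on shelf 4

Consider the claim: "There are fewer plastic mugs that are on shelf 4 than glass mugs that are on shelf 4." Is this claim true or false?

plastic mugs on shelf 4: 2.
glass mugs on shelf 4: 1.
The claim requires 2 < 1, which does not hold.

False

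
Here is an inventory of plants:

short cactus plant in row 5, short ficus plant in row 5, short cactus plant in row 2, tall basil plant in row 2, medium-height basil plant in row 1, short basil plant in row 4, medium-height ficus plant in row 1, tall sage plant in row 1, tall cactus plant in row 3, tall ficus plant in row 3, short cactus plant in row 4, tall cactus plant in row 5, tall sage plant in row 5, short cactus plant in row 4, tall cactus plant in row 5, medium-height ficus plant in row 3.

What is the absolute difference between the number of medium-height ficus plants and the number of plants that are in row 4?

1

medium-height ficus plants: 2. plants in row 4: 3.
|2 − 3| = 3 − 2 = 1.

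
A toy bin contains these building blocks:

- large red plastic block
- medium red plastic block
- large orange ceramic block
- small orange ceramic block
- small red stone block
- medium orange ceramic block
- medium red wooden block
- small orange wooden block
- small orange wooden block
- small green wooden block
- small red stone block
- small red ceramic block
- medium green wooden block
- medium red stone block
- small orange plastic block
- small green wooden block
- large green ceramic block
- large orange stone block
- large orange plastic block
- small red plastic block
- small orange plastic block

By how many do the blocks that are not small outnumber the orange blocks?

blocks that are not small: 10.
orange blocks: 9.
10 − 9 = 1.

1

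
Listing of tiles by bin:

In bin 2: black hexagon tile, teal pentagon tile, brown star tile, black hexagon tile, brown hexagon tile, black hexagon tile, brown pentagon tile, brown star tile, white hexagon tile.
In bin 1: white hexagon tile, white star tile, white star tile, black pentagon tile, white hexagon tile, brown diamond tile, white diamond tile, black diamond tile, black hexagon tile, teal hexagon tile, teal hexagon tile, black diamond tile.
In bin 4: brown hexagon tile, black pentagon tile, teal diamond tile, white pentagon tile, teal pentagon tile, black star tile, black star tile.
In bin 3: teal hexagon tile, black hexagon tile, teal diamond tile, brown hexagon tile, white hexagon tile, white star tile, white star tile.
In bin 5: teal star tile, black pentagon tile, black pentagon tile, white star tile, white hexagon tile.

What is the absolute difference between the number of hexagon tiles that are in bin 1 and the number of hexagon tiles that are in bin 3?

hexagon tiles in bin 1: 5. hexagon tiles in bin 3: 4.
|5 − 4| = 5 − 4 = 1.

1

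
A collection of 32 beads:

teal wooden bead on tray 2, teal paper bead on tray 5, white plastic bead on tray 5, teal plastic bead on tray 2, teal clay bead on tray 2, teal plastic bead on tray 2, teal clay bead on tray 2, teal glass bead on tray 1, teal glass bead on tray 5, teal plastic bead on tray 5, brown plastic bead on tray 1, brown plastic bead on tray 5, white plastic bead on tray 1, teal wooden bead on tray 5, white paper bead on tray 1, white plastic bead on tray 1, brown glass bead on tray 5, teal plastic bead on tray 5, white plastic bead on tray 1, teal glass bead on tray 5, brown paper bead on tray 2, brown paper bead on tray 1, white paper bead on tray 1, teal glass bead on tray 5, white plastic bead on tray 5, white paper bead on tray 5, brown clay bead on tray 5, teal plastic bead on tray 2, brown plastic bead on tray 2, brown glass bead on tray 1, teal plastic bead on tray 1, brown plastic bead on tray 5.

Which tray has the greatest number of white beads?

Counts by tray (restricted to white beads): tray 1→5, tray 5→3, tray 2→0.
The maximum is 5, held uniquely by tray 1.

tray 1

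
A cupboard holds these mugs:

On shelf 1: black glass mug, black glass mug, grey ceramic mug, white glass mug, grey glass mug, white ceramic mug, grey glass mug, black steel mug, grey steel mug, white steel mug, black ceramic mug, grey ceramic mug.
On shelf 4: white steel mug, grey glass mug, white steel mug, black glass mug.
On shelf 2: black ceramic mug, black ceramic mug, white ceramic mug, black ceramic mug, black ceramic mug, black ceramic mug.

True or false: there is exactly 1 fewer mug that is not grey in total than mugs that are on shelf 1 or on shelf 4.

|mugs that are not grey| = 16.
|mugs on shelf 1 or on shelf 4| = 16.
The claim requires 16 − 16 (= 0) to equal 1, which does not hold.

False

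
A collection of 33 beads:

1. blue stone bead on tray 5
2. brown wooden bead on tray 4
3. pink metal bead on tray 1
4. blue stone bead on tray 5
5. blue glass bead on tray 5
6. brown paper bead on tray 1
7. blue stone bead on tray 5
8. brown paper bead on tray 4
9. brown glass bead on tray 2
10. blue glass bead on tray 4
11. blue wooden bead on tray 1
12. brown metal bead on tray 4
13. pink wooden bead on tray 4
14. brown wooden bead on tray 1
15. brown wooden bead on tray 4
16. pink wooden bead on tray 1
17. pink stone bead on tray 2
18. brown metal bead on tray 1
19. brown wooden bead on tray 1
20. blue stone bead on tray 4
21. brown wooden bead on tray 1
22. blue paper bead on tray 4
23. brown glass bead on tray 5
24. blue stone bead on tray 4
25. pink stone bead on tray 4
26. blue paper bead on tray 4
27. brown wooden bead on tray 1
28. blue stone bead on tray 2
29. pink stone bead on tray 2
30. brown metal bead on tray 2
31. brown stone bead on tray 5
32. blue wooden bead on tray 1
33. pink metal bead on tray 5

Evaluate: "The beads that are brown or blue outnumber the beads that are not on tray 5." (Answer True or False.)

False

|beads that are brown or blue| = 26.
|beads that are not on tray 5| = 26.
The claim requires 26 > 26, which does not hold.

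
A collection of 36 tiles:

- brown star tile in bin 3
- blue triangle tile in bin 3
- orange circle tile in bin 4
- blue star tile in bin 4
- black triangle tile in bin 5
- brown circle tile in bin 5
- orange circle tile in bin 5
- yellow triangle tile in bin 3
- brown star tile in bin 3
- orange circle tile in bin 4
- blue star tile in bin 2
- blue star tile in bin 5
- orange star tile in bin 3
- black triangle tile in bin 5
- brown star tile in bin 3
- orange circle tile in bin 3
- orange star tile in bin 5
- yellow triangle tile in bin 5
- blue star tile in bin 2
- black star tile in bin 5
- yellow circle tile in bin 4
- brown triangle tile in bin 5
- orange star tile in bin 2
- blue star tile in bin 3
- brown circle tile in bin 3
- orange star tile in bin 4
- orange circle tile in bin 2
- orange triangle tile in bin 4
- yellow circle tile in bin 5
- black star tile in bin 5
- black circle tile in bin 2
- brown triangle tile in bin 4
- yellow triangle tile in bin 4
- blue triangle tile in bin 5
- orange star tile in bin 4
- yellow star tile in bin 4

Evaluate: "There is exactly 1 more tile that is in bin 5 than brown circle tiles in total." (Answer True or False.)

False

tiles in bin 5: 12.
brown circle tiles: 2.
The claim requires 12 − 2 (= 10) to equal 1, which does not hold.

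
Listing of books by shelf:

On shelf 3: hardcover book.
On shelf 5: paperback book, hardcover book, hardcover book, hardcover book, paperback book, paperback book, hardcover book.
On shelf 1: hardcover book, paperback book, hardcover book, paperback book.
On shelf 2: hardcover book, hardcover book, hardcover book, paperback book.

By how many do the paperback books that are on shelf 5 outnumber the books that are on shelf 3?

paperback books on shelf 5: 3.
books on shelf 3: 1.
3 − 1 = 2.

2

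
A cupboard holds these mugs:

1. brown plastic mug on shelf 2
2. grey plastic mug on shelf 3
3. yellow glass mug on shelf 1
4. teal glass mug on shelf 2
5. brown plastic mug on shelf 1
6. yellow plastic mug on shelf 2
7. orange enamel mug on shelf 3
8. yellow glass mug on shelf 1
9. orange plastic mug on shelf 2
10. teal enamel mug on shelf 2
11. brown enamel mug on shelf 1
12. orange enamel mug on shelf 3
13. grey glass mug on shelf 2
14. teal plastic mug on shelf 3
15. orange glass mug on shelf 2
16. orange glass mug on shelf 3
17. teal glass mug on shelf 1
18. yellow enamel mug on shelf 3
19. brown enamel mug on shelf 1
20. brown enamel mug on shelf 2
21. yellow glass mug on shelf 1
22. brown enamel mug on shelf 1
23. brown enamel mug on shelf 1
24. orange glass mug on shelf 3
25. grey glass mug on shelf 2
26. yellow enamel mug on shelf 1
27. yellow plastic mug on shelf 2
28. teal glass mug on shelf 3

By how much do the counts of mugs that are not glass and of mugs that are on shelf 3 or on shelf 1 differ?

1

mugs that are not glass: 17. mugs on shelf 3 or on shelf 1: 18.
|17 − 18| = 18 − 17 = 1.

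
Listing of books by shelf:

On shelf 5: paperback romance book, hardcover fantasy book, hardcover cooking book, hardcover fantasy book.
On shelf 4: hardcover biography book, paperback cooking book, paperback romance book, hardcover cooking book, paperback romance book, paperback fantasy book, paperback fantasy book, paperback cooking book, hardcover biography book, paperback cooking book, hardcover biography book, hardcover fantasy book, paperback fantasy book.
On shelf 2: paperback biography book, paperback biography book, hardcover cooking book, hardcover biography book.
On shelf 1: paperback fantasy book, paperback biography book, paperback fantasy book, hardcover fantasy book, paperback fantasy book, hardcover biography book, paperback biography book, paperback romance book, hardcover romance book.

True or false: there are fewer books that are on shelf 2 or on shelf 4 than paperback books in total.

|books on shelf 2 or on shelf 4| = 17.
|paperback books| = 17.
The claim requires 17 < 17, which does not hold.

False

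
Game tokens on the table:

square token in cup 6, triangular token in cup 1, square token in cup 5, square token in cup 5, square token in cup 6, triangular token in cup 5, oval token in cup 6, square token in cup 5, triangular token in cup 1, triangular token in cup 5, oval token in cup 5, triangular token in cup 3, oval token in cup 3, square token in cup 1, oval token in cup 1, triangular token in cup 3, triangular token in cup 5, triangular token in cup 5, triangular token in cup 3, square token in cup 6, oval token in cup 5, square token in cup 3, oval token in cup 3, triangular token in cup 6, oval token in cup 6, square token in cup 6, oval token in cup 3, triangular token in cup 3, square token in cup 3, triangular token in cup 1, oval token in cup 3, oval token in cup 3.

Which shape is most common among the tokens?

Counts by shape: triangular 12, square 10, oval 10.
The maximum is 12, held uniquely by triangular.

triangular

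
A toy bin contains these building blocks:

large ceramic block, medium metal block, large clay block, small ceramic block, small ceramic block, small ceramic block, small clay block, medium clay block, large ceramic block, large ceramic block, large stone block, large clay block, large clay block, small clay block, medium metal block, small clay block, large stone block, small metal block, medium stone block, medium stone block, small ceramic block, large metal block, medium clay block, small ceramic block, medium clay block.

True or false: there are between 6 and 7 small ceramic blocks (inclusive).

False

|small ceramic blocks| = 5.
The claim requires 6 ≤ 5 ≤ 7, which does not hold.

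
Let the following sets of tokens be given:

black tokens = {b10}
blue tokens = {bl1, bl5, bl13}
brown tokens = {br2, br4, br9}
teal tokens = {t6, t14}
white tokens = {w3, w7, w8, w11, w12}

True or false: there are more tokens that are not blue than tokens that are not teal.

tokens that are not blue: 11.
tokens that are not teal: 12.
The claim requires 11 > 12, which does not hold.

False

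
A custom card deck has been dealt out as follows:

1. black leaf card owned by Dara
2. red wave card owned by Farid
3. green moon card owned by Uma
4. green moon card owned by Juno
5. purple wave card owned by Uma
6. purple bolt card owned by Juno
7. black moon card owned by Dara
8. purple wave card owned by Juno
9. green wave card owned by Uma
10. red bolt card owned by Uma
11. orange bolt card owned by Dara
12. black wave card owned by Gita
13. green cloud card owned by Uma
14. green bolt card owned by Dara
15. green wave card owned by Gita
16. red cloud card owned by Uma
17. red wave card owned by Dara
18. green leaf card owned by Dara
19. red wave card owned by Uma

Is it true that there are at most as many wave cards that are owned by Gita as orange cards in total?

Count of wave cards owned by Gita: 2.
There is 1 orange card.
The claim requires 2 ≤ 1, which does not hold.

False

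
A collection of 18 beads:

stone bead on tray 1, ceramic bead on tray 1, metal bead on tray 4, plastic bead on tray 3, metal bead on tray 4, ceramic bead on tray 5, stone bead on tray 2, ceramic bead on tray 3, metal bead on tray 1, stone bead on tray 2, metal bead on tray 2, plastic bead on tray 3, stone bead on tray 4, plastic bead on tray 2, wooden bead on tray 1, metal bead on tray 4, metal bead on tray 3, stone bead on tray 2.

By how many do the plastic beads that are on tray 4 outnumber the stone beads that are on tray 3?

0

plastic beads on tray 4: 0.
stone beads on tray 3: 0.
0 − 0 = 0.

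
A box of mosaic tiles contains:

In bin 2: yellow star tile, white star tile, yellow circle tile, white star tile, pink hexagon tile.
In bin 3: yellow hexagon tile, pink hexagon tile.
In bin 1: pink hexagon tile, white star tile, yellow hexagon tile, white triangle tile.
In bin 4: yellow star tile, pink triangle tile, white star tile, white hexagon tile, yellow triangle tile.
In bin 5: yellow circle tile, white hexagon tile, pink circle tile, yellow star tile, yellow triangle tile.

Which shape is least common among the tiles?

circle

Counts by shape: star 7, hexagon 7, triangle 4, circle 3.
The minimum is 3, held uniquely by circle.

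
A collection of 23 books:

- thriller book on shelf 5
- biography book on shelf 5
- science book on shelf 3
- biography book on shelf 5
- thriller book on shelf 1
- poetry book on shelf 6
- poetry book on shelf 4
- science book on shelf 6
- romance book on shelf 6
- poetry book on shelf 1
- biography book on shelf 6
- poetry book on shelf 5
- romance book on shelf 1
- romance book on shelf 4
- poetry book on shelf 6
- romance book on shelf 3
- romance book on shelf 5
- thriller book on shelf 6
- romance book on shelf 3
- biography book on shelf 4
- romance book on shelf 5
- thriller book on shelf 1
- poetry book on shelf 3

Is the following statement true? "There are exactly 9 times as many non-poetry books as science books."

False

|non-poetry books| = 17.
|science books| = 2.
The claim requires 17 = 9 × 2 = 18, which does not hold.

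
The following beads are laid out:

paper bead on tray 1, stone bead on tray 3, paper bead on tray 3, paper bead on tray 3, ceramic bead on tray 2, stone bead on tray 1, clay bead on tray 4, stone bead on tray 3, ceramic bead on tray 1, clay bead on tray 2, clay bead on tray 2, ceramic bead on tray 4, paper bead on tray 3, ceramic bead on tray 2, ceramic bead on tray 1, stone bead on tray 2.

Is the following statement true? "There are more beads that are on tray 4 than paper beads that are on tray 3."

beads on tray 4: 2.
paper beads on tray 3: 3.
The claim requires 2 > 3, which does not hold.

False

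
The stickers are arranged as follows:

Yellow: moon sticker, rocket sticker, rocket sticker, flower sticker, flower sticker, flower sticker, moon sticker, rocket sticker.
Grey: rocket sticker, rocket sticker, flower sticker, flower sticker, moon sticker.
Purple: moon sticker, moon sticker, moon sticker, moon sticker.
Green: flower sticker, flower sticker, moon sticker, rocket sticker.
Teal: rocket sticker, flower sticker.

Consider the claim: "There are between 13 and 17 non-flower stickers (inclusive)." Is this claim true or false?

True

There are 15 non-flower stickers.
The claim requires 13 ≤ 15 ≤ 17, which holds.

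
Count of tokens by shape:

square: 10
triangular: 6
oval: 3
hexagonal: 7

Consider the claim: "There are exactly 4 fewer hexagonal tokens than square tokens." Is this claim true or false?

False

There are 7 hexagonal tokens.
There are 10 square tokens.
The claim requires 10 − 7 (= 3) to equal 4, which does not hold.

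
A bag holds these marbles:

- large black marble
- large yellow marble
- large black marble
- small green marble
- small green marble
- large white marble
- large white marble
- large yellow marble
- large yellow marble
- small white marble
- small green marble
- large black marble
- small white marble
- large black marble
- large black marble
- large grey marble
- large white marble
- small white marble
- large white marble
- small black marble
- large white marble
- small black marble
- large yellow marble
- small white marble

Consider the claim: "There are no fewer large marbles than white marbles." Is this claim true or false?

|large marbles| = 15.
|white marbles| = 9.
The claim requires 15 ≥ 9, which holds.

True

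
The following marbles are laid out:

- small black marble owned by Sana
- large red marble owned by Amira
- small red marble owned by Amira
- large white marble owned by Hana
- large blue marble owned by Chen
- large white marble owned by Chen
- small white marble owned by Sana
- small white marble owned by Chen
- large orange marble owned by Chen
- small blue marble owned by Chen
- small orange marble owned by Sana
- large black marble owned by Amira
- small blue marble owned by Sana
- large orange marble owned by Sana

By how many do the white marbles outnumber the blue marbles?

white marbles: 4.
blue marbles: 3.
4 − 3 = 1.

1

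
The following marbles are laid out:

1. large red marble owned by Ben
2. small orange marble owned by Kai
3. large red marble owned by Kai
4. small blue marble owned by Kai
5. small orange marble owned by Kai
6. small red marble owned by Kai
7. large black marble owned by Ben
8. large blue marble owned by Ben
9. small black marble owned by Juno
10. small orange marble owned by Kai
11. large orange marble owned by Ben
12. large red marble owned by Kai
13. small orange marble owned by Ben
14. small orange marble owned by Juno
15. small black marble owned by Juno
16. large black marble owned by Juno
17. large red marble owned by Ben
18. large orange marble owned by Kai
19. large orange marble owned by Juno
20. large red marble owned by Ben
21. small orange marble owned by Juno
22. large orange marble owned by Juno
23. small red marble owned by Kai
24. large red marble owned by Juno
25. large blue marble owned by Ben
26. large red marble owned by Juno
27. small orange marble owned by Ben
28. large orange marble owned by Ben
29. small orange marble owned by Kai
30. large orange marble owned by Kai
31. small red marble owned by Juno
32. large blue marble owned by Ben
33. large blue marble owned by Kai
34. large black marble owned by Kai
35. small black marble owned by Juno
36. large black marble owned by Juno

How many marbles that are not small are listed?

21

Total marbles: 36; with the excluded value: 15; remaining 36 − 15 = 21.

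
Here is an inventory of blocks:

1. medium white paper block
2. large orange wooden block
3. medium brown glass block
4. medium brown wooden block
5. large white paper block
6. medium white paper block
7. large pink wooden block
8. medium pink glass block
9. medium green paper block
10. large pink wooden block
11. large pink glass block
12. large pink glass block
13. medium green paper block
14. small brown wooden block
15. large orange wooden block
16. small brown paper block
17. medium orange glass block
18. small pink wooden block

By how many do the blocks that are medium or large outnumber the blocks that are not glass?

2

blocks that are medium or large: 15.
blocks that are not glass: 13.
15 − 13 = 2.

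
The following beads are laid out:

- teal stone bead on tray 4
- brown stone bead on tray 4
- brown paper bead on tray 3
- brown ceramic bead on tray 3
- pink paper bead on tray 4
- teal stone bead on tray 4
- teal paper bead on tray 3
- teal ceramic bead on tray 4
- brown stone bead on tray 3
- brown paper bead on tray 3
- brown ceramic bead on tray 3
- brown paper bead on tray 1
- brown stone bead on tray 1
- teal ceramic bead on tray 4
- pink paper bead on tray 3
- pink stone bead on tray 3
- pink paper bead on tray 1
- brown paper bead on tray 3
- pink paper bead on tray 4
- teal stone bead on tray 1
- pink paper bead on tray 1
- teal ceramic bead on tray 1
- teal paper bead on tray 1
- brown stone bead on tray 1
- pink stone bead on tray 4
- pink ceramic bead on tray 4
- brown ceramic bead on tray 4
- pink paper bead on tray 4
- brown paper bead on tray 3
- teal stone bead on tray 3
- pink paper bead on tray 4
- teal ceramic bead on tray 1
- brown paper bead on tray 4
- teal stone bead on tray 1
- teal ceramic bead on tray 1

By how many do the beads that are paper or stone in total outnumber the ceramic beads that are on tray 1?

23

beads that are paper or stone: 26.
ceramic beads on tray 1: 3.
26 − 3 = 23.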